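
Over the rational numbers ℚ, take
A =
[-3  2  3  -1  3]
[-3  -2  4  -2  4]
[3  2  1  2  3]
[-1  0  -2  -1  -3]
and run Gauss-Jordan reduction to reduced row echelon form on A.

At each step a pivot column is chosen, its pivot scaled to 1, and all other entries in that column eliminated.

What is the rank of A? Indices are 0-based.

[1] R0 /= -3  ⇒  (1, -2/3, -1, 1/3, -1)
     R1 -= -3·R0  ⇒  (0, -4, 1, -1, 1)
     R2 -= 3·R0  ⇒  (0, 4, 4, 1, 6)
     R3 -= -1·R0  ⇒  (0, -2/3, -3, -2/3, -4)
[2] R1 /= -4  ⇒  (0, 1, -1/4, 1/4, -1/4)
     R0 -= -2/3·R1  ⇒  (1, 0, -7/6, 1/2, -7/6)
     R2 -= 4·R1  ⇒  (0, 0, 5, 0, 7)
     R3 -= -2/3·R1  ⇒  (0, 0, -19/6, -1/2, -25/6)
[3] R2 /= 5  ⇒  (0, 0, 1, 0, 7/5)
     R0 -= -7/6·R2  ⇒  (1, 0, 0, 1/2, 7/15)
     R1 -= -1/4·R2  ⇒  (0, 1, 0, 1/4, 1/10)
     R3 -= -19/6·R2  ⇒  (0, 0, 0, -1/2, 4/15)
[4] R3 /= -1/2  ⇒  (0, 0, 0, 1, -8/15)
     R0 -= 1/2·R3  ⇒  (1, 0, 0, 0, 11/15)
     R1 -= 1/4·R3  ⇒  (0, 1, 0, 0, 7/30)

rank = 4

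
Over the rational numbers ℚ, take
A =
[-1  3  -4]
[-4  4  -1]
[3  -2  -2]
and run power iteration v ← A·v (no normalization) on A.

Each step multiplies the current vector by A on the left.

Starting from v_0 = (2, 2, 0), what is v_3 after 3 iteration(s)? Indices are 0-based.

v_0 = (2, 2, 0).
v_1 = A·v_0 = (4, 0, 2).
v_2 = A·v_1 = (-12, -18, 8).
v_3 = A·v_2 = (-74, -32, -16).

v_3 = (-74, -32, -16)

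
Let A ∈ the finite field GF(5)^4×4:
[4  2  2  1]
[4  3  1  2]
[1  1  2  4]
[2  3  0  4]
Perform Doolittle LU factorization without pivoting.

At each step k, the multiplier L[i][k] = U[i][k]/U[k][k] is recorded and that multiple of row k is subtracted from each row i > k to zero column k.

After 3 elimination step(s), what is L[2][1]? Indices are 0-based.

Step 1: pivot at (0,0) is 4.
  row1 ← row1 − (1)·row0  ⇒  L[1][0]=1, U row1=(0, 1, 4, 1)
  row2 ← row2 − (4)·row0  ⇒  L[2][0]=4, U row2=(0, 3, 4, 0)
  row3 ← row3 − (3)·row0  ⇒  L[3][0]=3, U row3=(0, 2, 4, 1)
Step 2: pivot at (1,1) is 1.
  row2 ← row2 − (3)·row1  ⇒  L[2][1]=3, U row2=(0, 0, 2, 2)
  row3 ← row3 − (2)·row1  ⇒  L[3][1]=2, U row3=(0, 0, 1, 4)
Step 3: pivot at (2,2) is 2.
  row3 ← row3 − (3)·row2  ⇒  L[3][2]=3, U row3=(0, 0, 0, 3)

L[2][1] = 3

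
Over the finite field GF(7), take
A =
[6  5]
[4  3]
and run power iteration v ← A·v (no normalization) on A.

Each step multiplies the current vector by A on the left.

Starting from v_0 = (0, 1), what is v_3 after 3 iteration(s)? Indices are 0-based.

v_0 = (0, 1).
v_1 = A·v_0 = (5, 3).
v_2 = A·v_1 = (3, 1).
v_3 = A·v_2 = (2, 1).

v_3 = (2, 1)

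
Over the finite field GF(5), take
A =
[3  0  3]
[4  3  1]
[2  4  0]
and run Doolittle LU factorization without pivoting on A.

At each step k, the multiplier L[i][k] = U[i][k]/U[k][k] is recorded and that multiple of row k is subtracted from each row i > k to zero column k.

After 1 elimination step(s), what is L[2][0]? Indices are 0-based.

L[2][0] = 4

[col 0] pivot 3
  R1 -= 3*R0 → (0, 3, 2)  (L[1][0] := 3)
  R2 -= 4*R0 → (0, 4, 3)  (L[2][0] := 4)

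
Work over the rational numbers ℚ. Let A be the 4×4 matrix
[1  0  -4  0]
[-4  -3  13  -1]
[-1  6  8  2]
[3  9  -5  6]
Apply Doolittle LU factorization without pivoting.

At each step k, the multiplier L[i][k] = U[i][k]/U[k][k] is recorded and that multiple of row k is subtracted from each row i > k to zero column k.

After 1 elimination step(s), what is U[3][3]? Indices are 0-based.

U[3][3] = 6

k=0: U[0][0]=1
  eliminate (1,0): mult=-4, new row 1: (0, -3, -3, -1); set L[1][0]=-4
  eliminate (2,0): mult=-1, new row 2: (0, 6, 4, 2); set L[2][0]=-1
  eliminate (3,0): mult=3, new row 3: (0, 9, 7, 6); set L[3][0]=3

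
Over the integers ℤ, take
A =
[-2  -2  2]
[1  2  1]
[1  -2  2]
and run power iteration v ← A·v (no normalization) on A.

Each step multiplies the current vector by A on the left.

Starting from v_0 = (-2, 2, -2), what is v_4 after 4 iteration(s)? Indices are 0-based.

v_0 = (-2, 2, -2).
v_1 = A·v_0 = (-4, 0, -10).
v_2 = A·v_1 = (-12, -14, -24).
v_3 = A·v_2 = (4, -64, -32).
v_4 = A·v_3 = (56, -156, 68).

v_4 = (56, -156, 68)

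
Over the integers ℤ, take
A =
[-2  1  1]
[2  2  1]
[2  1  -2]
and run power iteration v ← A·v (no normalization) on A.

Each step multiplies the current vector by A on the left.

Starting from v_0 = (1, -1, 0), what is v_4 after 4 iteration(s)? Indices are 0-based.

v_0 = (1, -1, 0).
v_1 = A·v_0 = (-3, 0, 1).
v_2 = A·v_1 = (7, -5, -8).
v_3 = A·v_2 = (-27, -4, 25).
v_4 = A·v_3 = (75, -37, -108).

v_4 = (75, -37, -108)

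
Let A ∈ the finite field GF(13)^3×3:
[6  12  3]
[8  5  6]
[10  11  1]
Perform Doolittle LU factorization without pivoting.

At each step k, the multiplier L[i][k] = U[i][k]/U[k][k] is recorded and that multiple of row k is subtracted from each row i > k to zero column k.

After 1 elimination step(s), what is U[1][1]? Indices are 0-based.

U[1][1] = 2

Step 1: pivot at (0,0) is 6.
  row1 ← row1 − (10)·row0  ⇒  L[1][0]=10, U row1=(0, 2, 2)
  row2 ← row2 − (6)·row0  ⇒  L[2][0]=6, U row2=(0, 4, 9)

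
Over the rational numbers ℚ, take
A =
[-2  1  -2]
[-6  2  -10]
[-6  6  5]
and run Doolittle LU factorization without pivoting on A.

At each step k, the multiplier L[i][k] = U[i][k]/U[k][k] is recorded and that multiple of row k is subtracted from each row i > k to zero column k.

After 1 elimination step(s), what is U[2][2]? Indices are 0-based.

U[2][2] = 11

Step 1: pivot at (0,0) is -2.
  row1 ← row1 − (3)·row0  ⇒  L[1][0]=3, U row1=(0, -1, -4)
  row2 ← row2 − (3)·row0  ⇒  L[2][0]=3, U row2=(0, 3, 11)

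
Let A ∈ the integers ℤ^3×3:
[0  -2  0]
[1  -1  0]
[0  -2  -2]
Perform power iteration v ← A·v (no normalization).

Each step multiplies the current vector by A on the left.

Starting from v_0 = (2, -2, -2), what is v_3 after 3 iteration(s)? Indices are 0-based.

v_3 = (0, -8, 48)

v_0 = (2, -2, -2).
v_1 = A·v_0 = (4, 4, 8).
v_2 = A·v_1 = (-8, 0, -24).
v_3 = A·v_2 = (0, -8, 48).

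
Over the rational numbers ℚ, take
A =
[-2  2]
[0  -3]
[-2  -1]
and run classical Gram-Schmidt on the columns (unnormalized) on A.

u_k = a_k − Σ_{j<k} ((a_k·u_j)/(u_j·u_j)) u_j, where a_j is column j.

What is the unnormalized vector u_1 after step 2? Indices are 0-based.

u_1 = (3/2, -3, -3/2)

Step 1: u_0 = a_0 = (-2, 0, -2).
Step 2: u_1 = a_1 − (-1/4)·u_0 = (3/2, -3, -3/2).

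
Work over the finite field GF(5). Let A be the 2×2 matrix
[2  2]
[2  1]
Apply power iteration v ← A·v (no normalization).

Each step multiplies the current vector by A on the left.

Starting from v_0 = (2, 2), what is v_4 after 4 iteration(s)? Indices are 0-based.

v_4 = (1, 3)

v_0 = (2, 2).
v_1 = A·v_0 = (3, 1).
v_2 = A·v_1 = (3, 2).
v_3 = A·v_2 = (0, 3).
v_4 = A·v_3 = (1, 3).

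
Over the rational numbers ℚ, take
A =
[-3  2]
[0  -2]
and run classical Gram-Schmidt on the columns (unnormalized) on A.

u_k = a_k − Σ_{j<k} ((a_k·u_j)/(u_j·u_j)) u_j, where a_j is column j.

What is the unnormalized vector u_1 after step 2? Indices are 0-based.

u_1 = (0, -2)

Step 1: u_0 = a_0 = (-3, 0).
Step 2: u_1 = a_1 − (-2/3)·u_0 = (0, -2).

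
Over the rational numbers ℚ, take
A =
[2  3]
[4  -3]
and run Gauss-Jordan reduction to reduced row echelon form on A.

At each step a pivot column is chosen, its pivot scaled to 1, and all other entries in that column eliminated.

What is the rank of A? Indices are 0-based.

rank = 2

step 1: normalize row 0 (÷2) = (1, 3/2)
  row 1: subtract 4×row0 = (0, -9)
step 2: normalize row 1 (÷-9) = (0, 1)
  row 0: subtract 3/2×row1 = (1, 0)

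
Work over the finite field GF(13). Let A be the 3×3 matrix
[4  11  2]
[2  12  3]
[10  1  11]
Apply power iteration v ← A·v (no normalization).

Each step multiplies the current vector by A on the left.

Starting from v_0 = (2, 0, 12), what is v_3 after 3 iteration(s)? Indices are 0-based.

v_0 = (2, 0, 12).
v_1 = A·v_0 = (6, 1, 9).
v_2 = A·v_1 = (1, 12, 4).
v_3 = A·v_2 = (1, 2, 1).

v_3 = (1, 2, 1)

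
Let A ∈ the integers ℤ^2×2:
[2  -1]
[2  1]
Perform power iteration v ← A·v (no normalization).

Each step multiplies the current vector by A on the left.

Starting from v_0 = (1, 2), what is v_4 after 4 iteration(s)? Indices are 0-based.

v_0 = (1, 2).
v_1 = A·v_0 = (0, 4).
v_2 = A·v_1 = (-4, 4).
v_3 = A·v_2 = (-12, -4).
v_4 = A·v_3 = (-20, -28).

v_4 = (-20, -28)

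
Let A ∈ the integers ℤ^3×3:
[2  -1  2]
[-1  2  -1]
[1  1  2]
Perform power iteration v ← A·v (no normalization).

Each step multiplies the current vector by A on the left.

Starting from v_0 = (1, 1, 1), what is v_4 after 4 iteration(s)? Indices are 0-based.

v_4 = (211, -164, 76)

v_0 = (1, 1, 1).
v_1 = A·v_0 = (3, 0, 4).
v_2 = A·v_1 = (14, -7, 11).
v_3 = A·v_2 = (57, -39, 29).
v_4 = A·v_3 = (211, -164, 76).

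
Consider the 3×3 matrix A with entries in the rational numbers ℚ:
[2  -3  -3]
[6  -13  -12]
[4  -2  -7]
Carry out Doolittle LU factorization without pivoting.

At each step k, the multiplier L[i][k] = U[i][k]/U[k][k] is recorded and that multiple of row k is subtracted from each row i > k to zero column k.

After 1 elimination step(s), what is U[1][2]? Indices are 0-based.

U[1][2] = -3

Step 1: pivot at (0,0) is 2.
  row1 ← row1 − (3)·row0  ⇒  L[1][0]=3, U row1=(0, -4, -3)
  row2 ← row2 − (2)·row0  ⇒  L[2][0]=2, U row2=(0, 4, -1)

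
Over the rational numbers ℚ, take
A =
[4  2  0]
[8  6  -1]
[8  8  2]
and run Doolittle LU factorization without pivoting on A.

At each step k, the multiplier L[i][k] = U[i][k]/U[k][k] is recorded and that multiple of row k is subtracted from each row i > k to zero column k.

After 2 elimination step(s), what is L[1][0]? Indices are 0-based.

L[1][0] = 2

Step 1: pivot at (0,0) is 4.
  row1 ← row1 − (2)·row0  ⇒  L[1][0]=2, U row1=(0, 2, -1)
  row2 ← row2 − (2)·row0  ⇒  L[2][0]=2, U row2=(0, 4, 2)
Step 2: pivot at (1,1) is 2.
  row2 ← row2 − (2)·row1  ⇒  L[2][1]=2, U row2=(0, 0, 4)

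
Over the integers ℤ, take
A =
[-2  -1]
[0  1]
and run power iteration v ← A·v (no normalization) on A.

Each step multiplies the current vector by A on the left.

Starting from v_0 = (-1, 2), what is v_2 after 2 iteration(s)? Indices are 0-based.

v_0 = (-1, 2).
v_1 = A·v_0 = (0, 2).
v_2 = A·v_1 = (-2, 2).

v_2 = (-2, 2)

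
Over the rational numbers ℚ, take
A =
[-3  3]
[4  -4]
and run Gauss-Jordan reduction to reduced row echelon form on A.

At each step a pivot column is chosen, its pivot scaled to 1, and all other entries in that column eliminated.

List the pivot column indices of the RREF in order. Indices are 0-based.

pivot(0,0)=-3: scale R0 → (1, -1)
  clear (1,0): R1 −= (4)R0 → (0, 0)
col 1: no nonzero at/below row 1; advance.

pivot columns: 0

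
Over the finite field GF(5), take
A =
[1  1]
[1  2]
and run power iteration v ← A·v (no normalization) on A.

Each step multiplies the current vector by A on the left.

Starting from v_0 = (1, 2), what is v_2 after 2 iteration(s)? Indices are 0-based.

v_0 = (1, 2).
v_1 = A·v_0 = (3, 0).
v_2 = A·v_1 = (3, 3).

v_2 = (3, 3)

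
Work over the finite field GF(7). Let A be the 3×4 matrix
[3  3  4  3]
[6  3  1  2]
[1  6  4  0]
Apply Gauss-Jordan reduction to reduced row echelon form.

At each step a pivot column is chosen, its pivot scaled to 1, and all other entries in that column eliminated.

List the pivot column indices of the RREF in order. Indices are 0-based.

pivot columns: 0, 1, 2

step 1: normalize row 0 (÷3) = (1, 1, 6, 1)
  row 1: subtract 6×row0 = (0, 4, 0, 3)
  row 2: subtract 1×row0 = (0, 5, 5, 6)
step 2: normalize row 1 (÷4) = (0, 1, 0, 6)
  row 0: subtract 1×row1 = (1, 0, 6, 2)
  row 2: subtract 5×row1 = (0, 0, 5, 4)
step 3: normalize row 2 (÷5) = (0, 0, 1, 5)
  row 0: subtract 6×row2 = (1, 0, 0, 0)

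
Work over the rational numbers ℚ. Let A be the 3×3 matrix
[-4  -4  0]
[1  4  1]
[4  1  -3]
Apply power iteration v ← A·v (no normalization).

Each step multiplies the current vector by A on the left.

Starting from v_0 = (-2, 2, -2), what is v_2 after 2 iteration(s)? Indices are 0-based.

v_2 = (-16, 16, 4)

v_0 = (-2, 2, -2).
v_1 = A·v_0 = (0, 4, 0).
v_2 = A·v_1 = (-16, 16, 4).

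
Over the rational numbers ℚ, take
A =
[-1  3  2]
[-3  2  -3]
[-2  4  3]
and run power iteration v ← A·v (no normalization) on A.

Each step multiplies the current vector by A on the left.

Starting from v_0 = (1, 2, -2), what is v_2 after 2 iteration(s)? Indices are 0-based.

v_2 = (20, 11, 26)

v_0 = (1, 2, -2).
v_1 = A·v_0 = (1, 7, 0).
v_2 = A·v_1 = (20, 11, 26).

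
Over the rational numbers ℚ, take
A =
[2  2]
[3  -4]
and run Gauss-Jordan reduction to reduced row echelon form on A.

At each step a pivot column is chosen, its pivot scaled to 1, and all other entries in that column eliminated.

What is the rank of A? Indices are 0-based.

[1] R0 /= 2  ⇒  (1, 1)
     R1 -= 3·R0  ⇒  (0, -7)
[2] R1 /= -7  ⇒  (0, 1)
     R0 -= 1·R1  ⇒  (1, 0)

rank = 2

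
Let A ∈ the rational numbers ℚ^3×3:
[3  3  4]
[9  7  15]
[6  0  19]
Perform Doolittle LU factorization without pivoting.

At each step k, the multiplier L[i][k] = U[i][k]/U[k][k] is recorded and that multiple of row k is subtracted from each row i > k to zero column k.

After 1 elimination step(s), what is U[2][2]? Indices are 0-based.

Step 1: pivot at (0,0) is 3.
  row1 ← row1 − (3)·row0  ⇒  L[1][0]=3, U row1=(0, -2, 3)
  row2 ← row2 − (2)·row0  ⇒  L[2][0]=2, U row2=(0, -6, 11)

U[2][2] = 11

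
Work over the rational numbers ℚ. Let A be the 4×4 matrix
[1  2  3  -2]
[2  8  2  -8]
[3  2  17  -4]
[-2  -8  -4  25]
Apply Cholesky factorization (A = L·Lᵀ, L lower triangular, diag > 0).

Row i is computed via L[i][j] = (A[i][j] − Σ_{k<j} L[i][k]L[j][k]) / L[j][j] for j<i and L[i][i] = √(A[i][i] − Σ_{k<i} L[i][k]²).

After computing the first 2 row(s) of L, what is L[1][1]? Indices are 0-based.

Step 1: L[0][0] = √(1) = 1.
  L[1][0] = (2) / L[0][0] = 2.
Step 2: L[1][1] = √(4) = 2.

L[1][1] = 2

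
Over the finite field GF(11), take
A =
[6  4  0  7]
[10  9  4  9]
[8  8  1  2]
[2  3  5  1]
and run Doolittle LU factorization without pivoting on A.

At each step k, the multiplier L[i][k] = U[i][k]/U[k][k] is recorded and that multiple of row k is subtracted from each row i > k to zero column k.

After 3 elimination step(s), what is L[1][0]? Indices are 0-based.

Step 1: pivot at (0,0) is 6.
  row1 ← row1 − (9)·row0  ⇒  L[1][0]=9, U row1=(0, 6, 4, 1)
  row2 ← row2 − (5)·row0  ⇒  L[2][0]=5, U row2=(0, 10, 1, 0)
  row3 ← row3 − (4)·row0  ⇒  L[3][0]=4, U row3=(0, 9, 5, 6)
Step 2: pivot at (1,1) is 6.
  row2 ← row2 − (9)·row1  ⇒  L[2][1]=9, U row2=(0, 0, 9, 2)
  row3 ← row3 − (7)·row1  ⇒  L[3][1]=7, U row3=(0, 0, 10, 10)
Step 3: pivot at (2,2) is 9.
  row3 ← row3 − (6)·row2  ⇒  L[3][2]=6, U row3=(0, 0, 0, 9)

L[1][0] = 9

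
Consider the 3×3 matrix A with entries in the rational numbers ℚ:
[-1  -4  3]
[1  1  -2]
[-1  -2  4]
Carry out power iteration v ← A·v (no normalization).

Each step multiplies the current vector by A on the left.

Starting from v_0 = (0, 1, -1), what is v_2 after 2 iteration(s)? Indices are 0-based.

v_0 = (0, 1, -1).
v_1 = A·v_0 = (-7, 3, -6).
v_2 = A·v_1 = (-23, 8, -23).

v_2 = (-23, 8, -23)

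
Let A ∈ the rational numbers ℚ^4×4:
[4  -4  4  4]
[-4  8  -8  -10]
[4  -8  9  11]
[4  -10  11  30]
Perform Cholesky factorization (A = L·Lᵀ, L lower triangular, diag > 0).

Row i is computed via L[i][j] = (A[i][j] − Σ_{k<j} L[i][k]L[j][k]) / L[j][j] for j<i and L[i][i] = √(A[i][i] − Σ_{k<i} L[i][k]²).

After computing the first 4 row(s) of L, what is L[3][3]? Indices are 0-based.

Step 1: L[0][0] = √(4) = 2.
  L[1][0] = (-4) / L[0][0] = -2.
Step 2: L[1][1] = √(4) = 2.
  L[2][0] = (4) / L[0][0] = 2.
  L[2][1] = (-4) / L[1][1] = -2.
Step 3: L[2][2] = √(1) = 1.
  L[3][0] = (4) / L[0][0] = 2.
  L[3][1] = (-6) / L[1][1] = -3.
  L[3][2] = (1) / L[2][2] = 1.
Step 4: L[3][3] = √(16) = 4.

L[3][3] = 4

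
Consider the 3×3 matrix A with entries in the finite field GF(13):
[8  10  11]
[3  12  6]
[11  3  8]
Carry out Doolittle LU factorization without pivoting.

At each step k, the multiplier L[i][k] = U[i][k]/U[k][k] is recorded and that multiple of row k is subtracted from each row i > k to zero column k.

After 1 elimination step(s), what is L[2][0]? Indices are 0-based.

L[2][0] = 3

k=0: U[0][0]=8
  eliminate (1,0): mult=2, new row 1: (0, 5, 10); set L[1][0]=2
  eliminate (2,0): mult=3, new row 2: (0, 12, 1); set L[2][0]=3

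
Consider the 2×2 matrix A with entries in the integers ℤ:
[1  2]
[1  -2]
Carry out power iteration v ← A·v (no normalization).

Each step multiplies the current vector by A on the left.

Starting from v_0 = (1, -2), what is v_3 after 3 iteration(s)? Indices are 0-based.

v_0 = (1, -2).
v_1 = A·v_0 = (-3, 5).
v_2 = A·v_1 = (7, -13).
v_3 = A·v_2 = (-19, 33).

v_3 = (-19, 33)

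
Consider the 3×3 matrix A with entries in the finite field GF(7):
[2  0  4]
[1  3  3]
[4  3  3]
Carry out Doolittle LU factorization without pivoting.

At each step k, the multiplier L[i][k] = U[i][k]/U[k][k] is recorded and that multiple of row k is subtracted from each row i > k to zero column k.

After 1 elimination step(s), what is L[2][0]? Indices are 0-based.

L[2][0] = 2

[col 0] pivot 2
  R1 -= 4*R0 → (0, 3, 1)  (L[1][0] := 4)
  R2 -= 2*R0 → (0, 3, 2)  (L[2][0] := 2)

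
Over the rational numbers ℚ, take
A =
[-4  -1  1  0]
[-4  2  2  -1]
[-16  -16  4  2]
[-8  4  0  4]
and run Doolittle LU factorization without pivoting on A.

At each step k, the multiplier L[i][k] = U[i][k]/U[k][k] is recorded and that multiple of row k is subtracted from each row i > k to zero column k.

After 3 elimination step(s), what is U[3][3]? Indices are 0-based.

[col 0] pivot -4
  R1 -= 1*R0 → (0, 3, 1, -1)  (L[1][0] := 1)
  R2 -= 4*R0 → (0, -12, 0, 2)  (L[2][0] := 4)
  R3 -= 2*R0 → (0, 6, -2, 4)  (L[3][0] := 2)
[col 1] pivot 3
  R2 -= -4*R1 → (0, 0, 4, -2)  (L[2][1] := -4)
  R3 -= 2*R1 → (0, 0, -4, 6)  (L[3][1] := 2)
[col 2] pivot 4
  R3 -= -1*R2 → (0, 0, 0, 4)  (L[3][2] := -1)

U[3][3] = 4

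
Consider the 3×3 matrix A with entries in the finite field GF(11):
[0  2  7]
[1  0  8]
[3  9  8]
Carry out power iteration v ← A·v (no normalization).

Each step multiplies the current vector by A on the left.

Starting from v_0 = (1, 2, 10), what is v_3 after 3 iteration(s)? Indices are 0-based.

v_3 = (8, 3, 10)

v_0 = (1, 2, 10).
v_1 = A·v_0 = (8, 4, 2).
v_2 = A·v_1 = (0, 2, 10).
v_3 = A·v_2 = (8, 3, 10).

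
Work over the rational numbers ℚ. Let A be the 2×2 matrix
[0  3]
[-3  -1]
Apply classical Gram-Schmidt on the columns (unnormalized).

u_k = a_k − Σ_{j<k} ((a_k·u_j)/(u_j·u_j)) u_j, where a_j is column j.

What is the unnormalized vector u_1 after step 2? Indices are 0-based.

u_1 = (3, 0)

Step 1: u_0 = a_0 = (0, -3).
Step 2: u_1 = a_1 − (1/3)·u_0 = (3, 0).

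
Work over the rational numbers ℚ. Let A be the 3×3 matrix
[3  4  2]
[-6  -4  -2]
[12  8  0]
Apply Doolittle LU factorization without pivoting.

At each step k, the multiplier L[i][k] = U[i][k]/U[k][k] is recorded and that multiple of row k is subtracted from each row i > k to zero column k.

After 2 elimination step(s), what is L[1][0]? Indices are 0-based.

[col 0] pivot 3
  R1 -= -2*R0 → (0, 4, 2)  (L[1][0] := -2)
  R2 -= 4*R0 → (0, -8, -8)  (L[2][0] := 4)
[col 1] pivot 4
  R2 -= -2*R1 → (0, 0, -4)  (L[2][1] := -2)

L[1][0] = -2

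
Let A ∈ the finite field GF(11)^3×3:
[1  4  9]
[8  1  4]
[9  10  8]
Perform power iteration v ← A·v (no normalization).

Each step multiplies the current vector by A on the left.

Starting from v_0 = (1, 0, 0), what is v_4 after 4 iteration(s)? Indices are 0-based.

v_0 = (1, 0, 0).
v_1 = A·v_0 = (1, 8, 9).
v_2 = A·v_1 = (4, 8, 7).
v_3 = A·v_2 = (0, 2, 7).
v_4 = A·v_3 = (5, 8, 10).

v_4 = (5, 8, 10)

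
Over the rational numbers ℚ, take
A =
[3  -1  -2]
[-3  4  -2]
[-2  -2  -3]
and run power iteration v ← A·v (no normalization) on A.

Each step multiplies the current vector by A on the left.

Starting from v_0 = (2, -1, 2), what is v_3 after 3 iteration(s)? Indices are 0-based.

v_3 = (74, -405, -118)

v_0 = (2, -1, 2).
v_1 = A·v_0 = (3, -14, -8).
v_2 = A·v_1 = (39, -49, 46).
v_3 = A·v_2 = (74, -405, -118).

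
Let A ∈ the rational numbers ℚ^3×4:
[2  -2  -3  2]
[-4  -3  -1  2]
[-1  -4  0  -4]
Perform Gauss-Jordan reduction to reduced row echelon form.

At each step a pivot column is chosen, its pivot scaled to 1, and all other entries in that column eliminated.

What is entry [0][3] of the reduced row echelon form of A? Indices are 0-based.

M[0][3] = -44/49

pivot(0,0)=2: scale R0 → (1, -1, -3/2, 1)
  clear (1,0): R1 −= (-4)R0 → (0, -7, -7, 6)
  clear (2,0): R2 −= (-1)R0 → (0, -5, -3/2, -3)
pivot(1,1)=-7: scale R1 → (0, 1, 1, -6/7)
  clear (0,1): R0 −= (-1)R1 → (1, 0, -1/2, 1/7)
  clear (2,1): R2 −= (-5)R1 → (0, 0, 7/2, -51/7)
pivot(2,2)=7/2: scale R2 → (0, 0, 1, -102/49)
  clear (0,2): R0 −= (-1/2)R2 → (1, 0, 0, -44/49)
  clear (1,2): R1 −= (1)R2 → (0, 1, 0, 60/49)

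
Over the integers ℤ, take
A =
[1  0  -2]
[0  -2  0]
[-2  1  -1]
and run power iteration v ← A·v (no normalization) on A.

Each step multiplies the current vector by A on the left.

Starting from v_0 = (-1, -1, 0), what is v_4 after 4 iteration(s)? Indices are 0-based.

v_4 = (-7, -16, 27)

v_0 = (-1, -1, 0).
v_1 = A·v_0 = (-1, 2, 1).
v_2 = A·v_1 = (-3, -4, 3).
v_3 = A·v_2 = (-9, 8, -1).
v_4 = A·v_3 = (-7, -16, 27).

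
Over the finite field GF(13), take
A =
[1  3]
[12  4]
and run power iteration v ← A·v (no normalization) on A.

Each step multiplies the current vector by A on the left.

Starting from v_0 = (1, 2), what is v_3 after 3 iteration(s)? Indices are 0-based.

v_0 = (1, 2).
v_1 = A·v_0 = (7, 7).
v_2 = A·v_1 = (2, 8).
v_3 = A·v_2 = (0, 4).

v_3 = (0, 4)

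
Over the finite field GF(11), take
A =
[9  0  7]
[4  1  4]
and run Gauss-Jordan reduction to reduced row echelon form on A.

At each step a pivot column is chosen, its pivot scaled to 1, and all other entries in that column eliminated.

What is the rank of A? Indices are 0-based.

step 1: normalize row 0 (÷9) = (1, 0, 2)
  row 1: subtract 4×row0 = (0, 1, 7)
step 2: normalize row 1 (÷1) = (0, 1, 7)

rank = 2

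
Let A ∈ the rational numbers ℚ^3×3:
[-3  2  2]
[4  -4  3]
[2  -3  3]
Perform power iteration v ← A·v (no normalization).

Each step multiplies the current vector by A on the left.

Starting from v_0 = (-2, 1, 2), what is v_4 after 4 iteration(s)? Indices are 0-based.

v_0 = (-2, 1, 2).
v_1 = A·v_0 = (12, -6, -1).
v_2 = A·v_1 = (-50, 69, 39).
v_3 = A·v_2 = (366, -359, -190).
v_4 = A·v_3 = (-2196, 2330, 1239).

v_4 = (-2196, 2330, 1239)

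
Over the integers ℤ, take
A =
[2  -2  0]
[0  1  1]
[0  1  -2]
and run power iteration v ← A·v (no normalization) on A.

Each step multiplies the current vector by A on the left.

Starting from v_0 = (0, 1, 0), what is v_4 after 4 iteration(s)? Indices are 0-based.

v_4 = (-34, 5, -7)

v_0 = (0, 1, 0).
v_1 = A·v_0 = (-2, 1, 1).
v_2 = A·v_1 = (-6, 2, -1).
v_3 = A·v_2 = (-16, 1, 4).
v_4 = A·v_3 = (-34, 5, -7).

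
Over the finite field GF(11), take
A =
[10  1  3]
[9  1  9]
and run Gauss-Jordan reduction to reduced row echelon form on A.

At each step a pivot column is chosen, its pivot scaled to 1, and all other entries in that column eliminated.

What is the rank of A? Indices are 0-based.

rank = 2

step 1: normalize row 0 (÷10) = (1, 10, 8)
  row 1: subtract 9×row0 = (0, 10, 3)
step 2: normalize row 1 (÷10) = (0, 1, 8)
  row 0: subtract 10×row1 = (1, 0, 5)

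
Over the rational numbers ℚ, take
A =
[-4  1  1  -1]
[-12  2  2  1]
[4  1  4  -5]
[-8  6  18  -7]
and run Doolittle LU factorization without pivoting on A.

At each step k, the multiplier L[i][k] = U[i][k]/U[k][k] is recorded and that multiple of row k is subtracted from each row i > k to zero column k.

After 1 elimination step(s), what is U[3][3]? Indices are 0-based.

U[3][3] = -5

[col 0] pivot -4
  R1 -= 3*R0 → (0, -1, -1, 4)  (L[1][0] := 3)
  R2 -= -1*R0 → (0, 2, 5, -6)  (L[2][0] := -1)
  R3 -= 2*R0 → (0, 4, 16, -5)  (L[3][0] := 2)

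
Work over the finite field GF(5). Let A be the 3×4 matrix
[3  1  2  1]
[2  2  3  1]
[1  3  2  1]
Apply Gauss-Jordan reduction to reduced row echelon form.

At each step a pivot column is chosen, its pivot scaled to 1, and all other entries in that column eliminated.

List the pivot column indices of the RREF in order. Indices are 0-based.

pivot columns: 0, 1, 2

pivot(0,0)=3: scale R0 → (1, 2, 4, 2)
  clear (1,0): R1 −= (2)R0 → (0, 3, 0, 2)
  clear (2,0): R2 −= (1)R0 → (0, 1, 3, 4)
pivot(1,1)=3: scale R1 → (0, 1, 0, 4)
  clear (0,1): R0 −= (2)R1 → (1, 0, 4, 4)
  clear (2,1): R2 −= (1)R1 → (0, 0, 3, 0)
pivot(2,2)=3: scale R2 → (0, 0, 1, 0)
  clear (0,2): R0 −= (4)R2 → (1, 0, 0, 4)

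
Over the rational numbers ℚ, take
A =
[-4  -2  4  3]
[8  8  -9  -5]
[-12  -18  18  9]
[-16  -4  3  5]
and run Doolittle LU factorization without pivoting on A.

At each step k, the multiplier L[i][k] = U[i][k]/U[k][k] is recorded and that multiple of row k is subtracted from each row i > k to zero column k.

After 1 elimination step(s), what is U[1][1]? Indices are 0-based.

U[1][1] = 4

k=0: U[0][0]=-4
  eliminate (1,0): mult=-2, new row 1: (0, 4, -1, 1); set L[1][0]=-2
  eliminate (2,0): mult=3, new row 2: (0, -12, 6, 0); set L[2][0]=3
  eliminate (3,0): mult=4, new row 3: (0, 4, -13, -7); set L[3][0]=4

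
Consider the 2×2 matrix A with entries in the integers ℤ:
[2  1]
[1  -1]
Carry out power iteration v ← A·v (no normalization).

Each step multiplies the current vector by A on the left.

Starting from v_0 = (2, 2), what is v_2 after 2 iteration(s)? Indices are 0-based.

v_0 = (2, 2).
v_1 = A·v_0 = (6, 0).
v_2 = A·v_1 = (12, 6).

v_2 = (12, 6)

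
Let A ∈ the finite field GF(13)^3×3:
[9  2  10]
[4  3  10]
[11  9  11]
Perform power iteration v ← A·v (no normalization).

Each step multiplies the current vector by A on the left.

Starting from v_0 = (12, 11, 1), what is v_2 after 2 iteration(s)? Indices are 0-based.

v_0 = (12, 11, 1).
v_1 = A·v_0 = (10, 0, 8).
v_2 = A·v_1 = (1, 3, 3).

v_2 = (1, 3, 3)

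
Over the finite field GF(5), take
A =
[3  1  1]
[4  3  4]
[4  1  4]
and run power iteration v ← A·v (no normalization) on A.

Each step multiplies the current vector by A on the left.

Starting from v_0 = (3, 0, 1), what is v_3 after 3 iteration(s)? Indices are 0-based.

v_3 = (3, 4, 0)

v_0 = (3, 0, 1).
v_1 = A·v_0 = (0, 1, 1).
v_2 = A·v_1 = (2, 2, 0).
v_3 = A·v_2 = (3, 4, 0).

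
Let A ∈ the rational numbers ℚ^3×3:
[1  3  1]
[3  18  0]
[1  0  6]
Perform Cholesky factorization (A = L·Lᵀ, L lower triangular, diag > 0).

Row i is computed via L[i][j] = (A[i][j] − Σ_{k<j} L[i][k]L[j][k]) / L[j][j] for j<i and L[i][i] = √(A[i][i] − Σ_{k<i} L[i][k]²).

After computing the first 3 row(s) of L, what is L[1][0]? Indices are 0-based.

Step 1: L[0][0] = √(1) = 1.
  L[1][0] = (3) / L[0][0] = 3.
Step 2: L[1][1] = √(9) = 3.
  L[2][0] = (1) / L[0][0] = 1.
  L[2][1] = (-3) / L[1][1] = -1.
Step 3: L[2][2] = √(4) = 2.

L[1][0] = 3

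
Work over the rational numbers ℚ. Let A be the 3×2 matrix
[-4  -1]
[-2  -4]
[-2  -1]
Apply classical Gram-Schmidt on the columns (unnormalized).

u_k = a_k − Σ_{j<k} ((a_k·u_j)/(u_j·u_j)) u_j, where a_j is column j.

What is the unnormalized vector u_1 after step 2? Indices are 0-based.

u_1 = (4/3, -17/6, 1/6)

Step 1: u_0 = a_0 = (-4, -2, -2).
Step 2: u_1 = a_1 − (7/12)·u_0 = (4/3, -17/6, 1/6).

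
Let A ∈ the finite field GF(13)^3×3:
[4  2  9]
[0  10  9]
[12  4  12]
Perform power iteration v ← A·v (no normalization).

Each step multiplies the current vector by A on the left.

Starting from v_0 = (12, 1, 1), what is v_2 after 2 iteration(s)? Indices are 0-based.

v_2 = (11, 5, 0)

v_0 = (12, 1, 1).
v_1 = A·v_0 = (7, 6, 4).
v_2 = A·v_1 = (11, 5, 0).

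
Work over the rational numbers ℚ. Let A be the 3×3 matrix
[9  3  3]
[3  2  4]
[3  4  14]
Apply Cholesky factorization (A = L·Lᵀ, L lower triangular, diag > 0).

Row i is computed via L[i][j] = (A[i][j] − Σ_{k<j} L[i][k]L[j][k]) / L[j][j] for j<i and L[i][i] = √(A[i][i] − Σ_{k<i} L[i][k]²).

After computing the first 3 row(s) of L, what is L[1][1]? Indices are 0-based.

L[1][1] = 1

Step 1: L[0][0] = √(9) = 3.
  L[1][0] = (3) / L[0][0] = 1.
Step 2: L[1][1] = √(1) = 1.
  L[2][0] = (3) / L[0][0] = 1.
  L[2][1] = (3) / L[1][1] = 3.
Step 3: L[2][2] = √(4) = 2.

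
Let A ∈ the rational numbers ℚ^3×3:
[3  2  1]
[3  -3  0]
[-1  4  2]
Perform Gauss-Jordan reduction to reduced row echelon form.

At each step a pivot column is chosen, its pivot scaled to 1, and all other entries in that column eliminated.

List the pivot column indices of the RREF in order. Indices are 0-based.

step 1: normalize row 0 (÷3) = (1, 2/3, 1/3)
  row 1: subtract 3×row0 = (0, -5, -1)
  row 2: subtract -1×row0 = (0, 14/3, 7/3)
step 2: normalize row 1 (÷-5) = (0, 1, 1/5)
  row 0: subtract 2/3×row1 = (1, 0, 1/5)
  row 2: subtract 14/3×row1 = (0, 0, 7/5)
step 3: normalize row 2 (÷7/5) = (0, 0, 1)
  row 0: subtract 1/5×row2 = (1, 0, 0)
  row 1: subtract 1/5×row2 = (0, 1, 0)

pivot columns: 0, 1, 2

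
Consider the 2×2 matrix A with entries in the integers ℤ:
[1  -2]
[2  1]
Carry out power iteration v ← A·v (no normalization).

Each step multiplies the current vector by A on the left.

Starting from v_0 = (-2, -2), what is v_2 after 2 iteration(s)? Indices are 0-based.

v_0 = (-2, -2).
v_1 = A·v_0 = (2, -6).
v_2 = A·v_1 = (14, -2).

v_2 = (14, -2)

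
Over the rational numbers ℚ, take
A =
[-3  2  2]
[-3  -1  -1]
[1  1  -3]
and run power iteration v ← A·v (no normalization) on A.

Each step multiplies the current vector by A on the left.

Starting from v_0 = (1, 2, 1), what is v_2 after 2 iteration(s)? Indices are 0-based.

v_2 = (-21, -3, -3)

v_0 = (1, 2, 1).
v_1 = A·v_0 = (3, -6, 0).
v_2 = A·v_1 = (-21, -3, -3).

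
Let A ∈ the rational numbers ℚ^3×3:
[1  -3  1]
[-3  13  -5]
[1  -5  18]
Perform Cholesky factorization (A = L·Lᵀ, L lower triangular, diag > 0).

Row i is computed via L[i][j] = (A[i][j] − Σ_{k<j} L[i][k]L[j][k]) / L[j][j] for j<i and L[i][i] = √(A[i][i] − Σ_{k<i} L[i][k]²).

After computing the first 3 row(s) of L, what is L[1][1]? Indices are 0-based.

Step 1: L[0][0] = √(1) = 1.
  L[1][0] = (-3) / L[0][0] = -3.
Step 2: L[1][1] = √(4) = 2.
  L[2][0] = (1) / L[0][0] = 1.
  L[2][1] = (-2) / L[1][1] = -1.
Step 3: L[2][2] = √(16) = 4.

L[1][1] = 2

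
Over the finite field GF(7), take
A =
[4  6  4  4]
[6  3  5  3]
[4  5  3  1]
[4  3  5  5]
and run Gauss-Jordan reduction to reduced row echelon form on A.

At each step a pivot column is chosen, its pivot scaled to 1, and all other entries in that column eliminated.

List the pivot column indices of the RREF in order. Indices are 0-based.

pivot(0,0)=4: scale R0 → (1, 5, 1, 1)
  clear (1,0): R1 −= (6)R0 → (0, 1, 6, 4)
  clear (2,0): R2 −= (4)R0 → (0, 6, 6, 4)
  clear (3,0): R3 −= (4)R0 → (0, 4, 1, 1)
pivot(1,1)=1: scale R1 → (0, 1, 6, 4)
  clear (0,1): R0 −= (5)R1 → (1, 0, 6, 2)
  clear (2,1): R2 −= (6)R1 → (0, 0, 5, 1)
  clear (3,1): R3 −= (4)R1 → (0, 0, 5, 6)
pivot(2,2)=5: scale R2 → (0, 0, 1, 3)
  clear (0,2): R0 −= (6)R2 → (1, 0, 0, 5)
  clear (1,2): R1 −= (6)R2 → (0, 1, 0, 0)
  clear (3,2): R3 −= (5)R2 → (0, 0, 0, 5)
pivot(3,3)=5: scale R3 → (0, 0, 0, 1)
  clear (0,3): R0 −= (5)R3 → (1, 0, 0, 0)
  clear (2,3): R2 −= (3)R3 → (0, 0, 1, 0)

pivot columns: 0, 1, 2, 3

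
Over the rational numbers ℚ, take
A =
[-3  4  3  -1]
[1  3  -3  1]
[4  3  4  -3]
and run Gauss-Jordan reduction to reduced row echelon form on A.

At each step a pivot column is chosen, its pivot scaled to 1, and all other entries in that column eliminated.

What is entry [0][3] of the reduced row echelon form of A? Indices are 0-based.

M[0][3] = -5/22

pivot(0,0)=-3: scale R0 → (1, -4/3, -1, 1/3)
  clear (1,0): R1 −= (1)R0 → (0, 13/3, -2, 2/3)
  clear (2,0): R2 −= (4)R0 → (0, 25/3, 8, -13/3)
pivot(1,1)=13/3: scale R1 → (0, 1, -6/13, 2/13)
  clear (0,1): R0 −= (-4/3)R1 → (1, 0, -21/13, 7/13)
  clear (2,1): R2 −= (25/3)R1 → (0, 0, 154/13, -73/13)
pivot(2,2)=154/13: scale R2 → (0, 0, 1, -73/154)
  clear (0,2): R0 −= (-21/13)R2 → (1, 0, 0, -5/22)
  clear (1,2): R1 −= (-6/13)R2 → (0, 1, 0, -5/77)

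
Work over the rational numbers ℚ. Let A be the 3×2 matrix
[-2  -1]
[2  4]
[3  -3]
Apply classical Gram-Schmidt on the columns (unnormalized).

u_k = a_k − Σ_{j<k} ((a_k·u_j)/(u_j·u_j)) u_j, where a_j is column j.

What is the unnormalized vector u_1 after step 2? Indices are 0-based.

u_1 = (-15/17, 66/17, -54/17)

Step 1: u_0 = a_0 = (-2, 2, 3).
Step 2: u_1 = a_1 − (1/17)·u_0 = (-15/17, 66/17, -54/17).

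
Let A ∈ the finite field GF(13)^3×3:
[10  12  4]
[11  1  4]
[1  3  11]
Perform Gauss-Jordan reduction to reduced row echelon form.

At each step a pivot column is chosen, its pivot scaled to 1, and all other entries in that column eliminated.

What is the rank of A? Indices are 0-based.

rank = 3

pivot(0,0)=10: scale R0 → (1, 9, 3)
  clear (1,0): R1 −= (11)R0 → (0, 6, 10)
  clear (2,0): R2 −= (1)R0 → (0, 7, 8)
pivot(1,1)=6: scale R1 → (0, 1, 6)
  clear (0,1): R0 −= (9)R1 → (1, 0, 1)
  clear (2,1): R2 −= (7)R1 → (0, 0, 5)
pivot(2,2)=5: scale R2 → (0, 0, 1)
  clear (0,2): R0 −= (1)R2 → (1, 0, 0)
  clear (1,2): R1 −= (6)R2 → (0, 1, 0)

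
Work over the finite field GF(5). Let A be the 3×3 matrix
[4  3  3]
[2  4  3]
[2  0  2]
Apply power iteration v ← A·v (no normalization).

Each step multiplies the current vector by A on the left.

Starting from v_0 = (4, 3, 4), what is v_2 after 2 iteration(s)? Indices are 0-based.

v_0 = (4, 3, 4).
v_1 = A·v_0 = (2, 2, 1).
v_2 = A·v_1 = (2, 0, 1).

v_2 = (2, 0, 1)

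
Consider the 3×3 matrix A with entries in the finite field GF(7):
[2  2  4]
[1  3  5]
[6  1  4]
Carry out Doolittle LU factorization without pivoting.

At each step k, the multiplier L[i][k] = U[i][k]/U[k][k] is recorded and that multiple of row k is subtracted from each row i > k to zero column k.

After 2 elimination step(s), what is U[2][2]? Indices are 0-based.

k=0: U[0][0]=2
  eliminate (1,0): mult=4, new row 1: (0, 2, 3); set L[1][0]=4
  eliminate (2,0): mult=3, new row 2: (0, 2, 6); set L[2][0]=3
k=1: U[1][1]=2
  eliminate (2,1): mult=1, new row 2: (0, 0, 3); set L[2][1]=1

U[2][2] = 3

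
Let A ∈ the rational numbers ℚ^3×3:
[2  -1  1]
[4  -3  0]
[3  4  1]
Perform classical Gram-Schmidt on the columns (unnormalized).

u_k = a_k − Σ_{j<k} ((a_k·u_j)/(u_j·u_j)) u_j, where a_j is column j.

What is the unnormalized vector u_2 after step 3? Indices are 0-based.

Step 1: u_0 = a_0 = (2, 4, 3).
Step 2: u_1 = a_1 − (-2/29)·u_0 = (-25/29, -79/29, 122/29).
Step 3: u_2 = a_2 − (5/29)·u_0 − (97/750)·u_1 = (23/30, -253/750, -23/375).

u_2 = (23/30, -253/750, -23/375)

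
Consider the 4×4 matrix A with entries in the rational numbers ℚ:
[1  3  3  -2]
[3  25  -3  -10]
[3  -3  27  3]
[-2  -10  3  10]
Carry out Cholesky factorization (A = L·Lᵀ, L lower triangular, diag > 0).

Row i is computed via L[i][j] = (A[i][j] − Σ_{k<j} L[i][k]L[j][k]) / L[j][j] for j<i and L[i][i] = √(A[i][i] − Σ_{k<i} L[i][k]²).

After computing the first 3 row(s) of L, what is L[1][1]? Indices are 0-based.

L[1][1] = 4

Step 1: L[0][0] = √(1) = 1.
  L[1][0] = (3) / L[0][0] = 3.
Step 2: L[1][1] = √(16) = 4.
  L[2][0] = (3) / L[0][0] = 3.
  L[2][1] = (-12) / L[1][1] = -3.
Step 3: L[2][2] = √(9) = 3.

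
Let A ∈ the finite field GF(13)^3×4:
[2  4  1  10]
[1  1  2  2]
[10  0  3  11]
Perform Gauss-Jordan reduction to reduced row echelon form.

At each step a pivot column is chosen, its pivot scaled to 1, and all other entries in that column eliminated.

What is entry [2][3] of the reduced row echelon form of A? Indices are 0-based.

pivot(0,0)=2: scale R0 → (1, 2, 7, 5)
  clear (1,0): R1 −= (1)R0 → (0, 12, 8, 10)
  clear (2,0): R2 −= (10)R0 → (0, 6, 11, 0)
pivot(1,1)=12: scale R1 → (0, 1, 5, 3)
  clear (0,1): R0 −= (2)R1 → (1, 0, 10, 12)
  clear (2,1): R2 −= (6)R1 → (0, 0, 7, 8)
pivot(2,2)=7: scale R2 → (0, 0, 1, 3)
  clear (0,2): R0 −= (10)R2 → (1, 0, 0, 8)
  clear (1,2): R1 −= (5)R2 → (0, 1, 0, 1)

M[2][3] = 3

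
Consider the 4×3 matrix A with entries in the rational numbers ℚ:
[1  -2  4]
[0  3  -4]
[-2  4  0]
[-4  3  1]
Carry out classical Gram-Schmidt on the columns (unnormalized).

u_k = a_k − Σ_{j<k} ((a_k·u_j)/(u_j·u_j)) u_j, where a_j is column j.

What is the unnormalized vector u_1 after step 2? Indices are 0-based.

Step 1: u_0 = a_0 = (1, 0, -2, -4).
Step 2: u_1 = a_1 − (-22/21)·u_0 = (-20/21, 3, 40/21, -25/21).

u_1 = (-20/21, 3, 40/21, -25/21)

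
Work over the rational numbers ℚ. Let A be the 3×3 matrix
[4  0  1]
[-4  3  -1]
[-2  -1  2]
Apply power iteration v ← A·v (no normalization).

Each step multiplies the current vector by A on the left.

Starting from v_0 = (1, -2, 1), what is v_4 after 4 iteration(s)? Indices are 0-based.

v_4 = (393, -1167, 114)

v_0 = (1, -2, 1).
v_1 = A·v_0 = (5, -11, 2).
v_2 = A·v_1 = (22, -55, 5).
v_3 = A·v_2 = (93, -258, 21).
v_4 = A·v_3 = (393, -1167, 114).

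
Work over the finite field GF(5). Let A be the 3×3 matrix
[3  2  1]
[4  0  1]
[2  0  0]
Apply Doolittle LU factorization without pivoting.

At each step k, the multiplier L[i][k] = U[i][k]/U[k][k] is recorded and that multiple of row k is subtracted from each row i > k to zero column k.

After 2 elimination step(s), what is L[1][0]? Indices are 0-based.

k=0: U[0][0]=3
  eliminate (1,0): mult=3, new row 1: (0, 4, 3); set L[1][0]=3
  eliminate (2,0): mult=4, new row 2: (0, 2, 1); set L[2][0]=4
k=1: U[1][1]=4
  eliminate (2,1): mult=3, new row 2: (0, 0, 2); set L[2][1]=3

L[1][0] = 3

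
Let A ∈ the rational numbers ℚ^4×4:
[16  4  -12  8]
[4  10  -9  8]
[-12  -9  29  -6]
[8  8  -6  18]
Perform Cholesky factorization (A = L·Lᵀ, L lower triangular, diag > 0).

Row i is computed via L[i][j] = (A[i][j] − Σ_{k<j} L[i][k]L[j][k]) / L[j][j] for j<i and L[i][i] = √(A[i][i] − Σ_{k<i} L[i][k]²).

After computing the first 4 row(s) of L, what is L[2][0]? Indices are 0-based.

Step 1: L[0][0] = √(16) = 4.
  L[1][0] = (4) / L[0][0] = 1.
Step 2: L[1][1] = √(9) = 3.
  L[2][0] = (-12) / L[0][0] = -3.
  L[2][1] = (-6) / L[1][1] = -2.
Step 3: L[2][2] = √(16) = 4.
  L[3][0] = (8) / L[0][0] = 2.
  L[3][1] = (6) / L[1][1] = 2.
  L[3][2] = (4) / L[2][2] = 1.
Step 4: L[3][3] = √(9) = 3.

L[2][0] = -3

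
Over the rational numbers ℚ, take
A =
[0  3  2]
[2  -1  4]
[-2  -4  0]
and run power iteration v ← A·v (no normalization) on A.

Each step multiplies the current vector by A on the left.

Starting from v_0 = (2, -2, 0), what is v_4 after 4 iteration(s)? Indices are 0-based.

v_4 = (-70, -242, 36)

v_0 = (2, -2, 0).
v_1 = A·v_0 = (-6, 6, 4).
v_2 = A·v_1 = (26, -2, -12).
v_3 = A·v_2 = (-30, 6, -44).
v_4 = A·v_3 = (-70, -242, 36).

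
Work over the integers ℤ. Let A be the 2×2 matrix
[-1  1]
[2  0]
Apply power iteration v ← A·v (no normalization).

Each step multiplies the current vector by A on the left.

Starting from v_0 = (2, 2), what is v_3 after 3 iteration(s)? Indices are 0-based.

v_3 = (-4, 8)

v_0 = (2, 2).
v_1 = A·v_0 = (0, 4).
v_2 = A·v_1 = (4, 0).
v_3 = A·v_2 = (-4, 8).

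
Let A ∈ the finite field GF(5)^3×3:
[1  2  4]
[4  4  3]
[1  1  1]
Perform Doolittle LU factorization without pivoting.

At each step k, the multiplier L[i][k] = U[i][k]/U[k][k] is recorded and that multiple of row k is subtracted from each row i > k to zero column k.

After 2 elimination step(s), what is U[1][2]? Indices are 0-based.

U[1][2] = 2

k=0: U[0][0]=1
  eliminate (1,0): mult=4, new row 1: (0, 1, 2); set L[1][0]=4
  eliminate (2,0): mult=1, new row 2: (0, 4, 2); set L[2][0]=1
k=1: U[1][1]=1
  eliminate (2,1): mult=4, new row 2: (0, 0, 4); set L[2][1]=4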